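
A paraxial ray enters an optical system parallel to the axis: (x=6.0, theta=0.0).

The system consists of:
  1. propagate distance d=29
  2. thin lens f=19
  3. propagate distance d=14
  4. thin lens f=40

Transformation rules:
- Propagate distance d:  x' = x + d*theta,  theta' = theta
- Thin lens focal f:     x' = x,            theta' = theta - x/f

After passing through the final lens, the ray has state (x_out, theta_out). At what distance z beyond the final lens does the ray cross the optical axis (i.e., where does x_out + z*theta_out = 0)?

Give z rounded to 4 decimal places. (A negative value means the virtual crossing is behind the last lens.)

Initial: x=6.0000 theta=0.0000
After 1 (propagate distance d=29): x=6.0000 theta=0.0000
After 2 (thin lens f=19): x=6.0000 theta=-6/19 (≈-0.3158)
After 3 (propagate distance d=14): x=30/19 (≈1.5789) theta=-6/19 (≈-0.3158)
After 4 (thin lens f=40): x=30/19 (≈1.5789) theta=-27/76 (≈-0.3553)
z_focus = -x_out/theta_out = -(30/19)/(-27/76) = 40/9 ≈ 4.4444
Rounded to 4 decimal places: z = 4.4444

Answer: 4.4444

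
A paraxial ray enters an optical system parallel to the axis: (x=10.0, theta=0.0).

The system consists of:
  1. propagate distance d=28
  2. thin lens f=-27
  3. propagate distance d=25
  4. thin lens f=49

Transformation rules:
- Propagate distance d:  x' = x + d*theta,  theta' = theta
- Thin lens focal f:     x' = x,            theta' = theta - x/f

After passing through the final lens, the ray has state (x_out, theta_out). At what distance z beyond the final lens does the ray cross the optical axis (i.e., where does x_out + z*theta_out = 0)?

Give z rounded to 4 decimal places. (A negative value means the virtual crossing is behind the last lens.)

Initial: x=10.0000 theta=0.0000
After 1 (propagate distance d=28): x=10.0000 theta=0.0000
After 2 (thin lens f=-27): x=10.0000 theta=10/27 (≈0.3704)
After 3 (propagate distance d=25): x=520/27 (≈19.2593) theta=10/27 (≈0.3704)
After 4 (thin lens f=49): x=520/27 (≈19.2593) theta=-10/441 (≈-0.0227)
z_focus = -x_out/theta_out = -(520/27)/(-10/441) = 2548/3 ≈ 849.3333
Rounded to 4 decimal places: z = 849.3333

Answer: 849.3333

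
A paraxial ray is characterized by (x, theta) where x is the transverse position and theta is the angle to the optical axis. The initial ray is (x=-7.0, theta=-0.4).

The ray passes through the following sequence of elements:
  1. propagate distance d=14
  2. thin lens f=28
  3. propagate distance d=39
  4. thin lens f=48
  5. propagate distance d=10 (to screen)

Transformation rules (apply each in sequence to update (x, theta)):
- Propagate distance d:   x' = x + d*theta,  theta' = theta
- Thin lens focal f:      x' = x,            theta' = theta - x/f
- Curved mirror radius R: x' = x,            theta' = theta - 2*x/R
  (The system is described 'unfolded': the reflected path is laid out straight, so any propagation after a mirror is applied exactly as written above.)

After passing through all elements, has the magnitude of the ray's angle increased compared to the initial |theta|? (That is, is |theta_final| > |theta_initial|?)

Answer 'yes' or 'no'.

Initial: x=-7.0000 theta=-0.4000
After 1 (propagate distance d=14): x=-12.6000 theta=-0.4000
After 2 (thin lens f=28): x=-12.6000 theta=0.0500
After 3 (propagate distance d=39): x=-10.6500 theta=0.0500
After 4 (thin lens f=48): x=-10.6500 theta=87/320 (≈0.2719)
After 5 (propagate distance d=10 (to screen)): x=-1269/160 (≈-7.9313) theta=87/320 (≈0.2719)
|theta_initial|=0.4000 |theta_final|=87/320 (≈0.2719) -> not increased

Answer: no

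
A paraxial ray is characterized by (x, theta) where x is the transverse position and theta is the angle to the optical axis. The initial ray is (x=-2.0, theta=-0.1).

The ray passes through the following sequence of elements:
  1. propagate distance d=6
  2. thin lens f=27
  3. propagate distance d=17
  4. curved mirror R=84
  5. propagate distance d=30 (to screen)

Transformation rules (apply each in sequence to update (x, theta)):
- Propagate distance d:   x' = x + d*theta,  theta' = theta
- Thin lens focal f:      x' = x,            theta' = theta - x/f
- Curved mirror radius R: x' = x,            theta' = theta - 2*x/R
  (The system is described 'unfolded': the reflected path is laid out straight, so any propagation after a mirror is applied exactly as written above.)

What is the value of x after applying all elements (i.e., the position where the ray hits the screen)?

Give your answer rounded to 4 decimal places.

Answer: -0.8720

Derivation:
Initial: x=-2.0000 theta=-0.1000
After 1 (propagate distance d=6): x=-2.6000 theta=-0.1000
After 2 (thin lens f=27): x=-2.6000 theta=-1/270 (≈-0.0037)
After 3 (propagate distance d=17): x=-719/270 (≈-2.6630) theta=-1/270 (≈-0.0037)
After 4 (curved mirror R=84): x=-719/270 (≈-2.6630) theta=677/11340 (≈0.0597)
After 5 (propagate distance d=30 (to screen)): x=-824/945 (≈-0.8720) theta=677/11340 (≈0.0597)
Rounded to 4 decimal places: x = -0.8720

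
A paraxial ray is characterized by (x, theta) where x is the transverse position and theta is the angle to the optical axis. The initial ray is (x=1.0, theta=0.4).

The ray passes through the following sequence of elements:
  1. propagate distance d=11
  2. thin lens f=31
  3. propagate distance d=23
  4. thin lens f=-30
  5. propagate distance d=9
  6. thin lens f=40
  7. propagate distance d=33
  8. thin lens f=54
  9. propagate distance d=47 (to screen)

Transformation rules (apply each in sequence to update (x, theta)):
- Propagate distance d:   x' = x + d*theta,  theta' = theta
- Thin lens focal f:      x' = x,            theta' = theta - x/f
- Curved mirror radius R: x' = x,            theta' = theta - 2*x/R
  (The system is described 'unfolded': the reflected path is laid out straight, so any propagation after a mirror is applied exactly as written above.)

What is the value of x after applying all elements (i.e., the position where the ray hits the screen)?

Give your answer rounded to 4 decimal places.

Answer: 11.4749

Derivation:
Initial: x=1.0000 theta=0.4000
After 1 (propagate distance d=11): x=5.4000 theta=0.4000
After 2 (thin lens f=31): x=5.4000 theta=7/31 (≈0.2258)
After 3 (propagate distance d=23): x=1642/155 (≈10.5935) theta=7/31 (≈0.2258)
After 4 (thin lens f=-30): x=1642/155 (≈10.5935) theta=1346/2325 (≈0.5789)
After 5 (propagate distance d=9): x=12248/775 (≈15.8039) theta=1346/2325 (≈0.5789)
After 6 (thin lens f=40): x=12248/775 (≈15.8039) theta=2137/11625 (≈0.1838)
After 7 (propagate distance d=33): x=84747/3875 (≈21.8702) theta=2137/11625 (≈0.1838)
After 8 (thin lens f=54): x=84747/3875 (≈21.8702) theta=-15427/69750 (≈-0.2212)
After 9 (propagate distance d=47 (to screen)): x=800377/69750 (≈11.4749) theta=-15427/69750 (≈-0.2212)
Rounded to 4 decimal places: x = 11.4749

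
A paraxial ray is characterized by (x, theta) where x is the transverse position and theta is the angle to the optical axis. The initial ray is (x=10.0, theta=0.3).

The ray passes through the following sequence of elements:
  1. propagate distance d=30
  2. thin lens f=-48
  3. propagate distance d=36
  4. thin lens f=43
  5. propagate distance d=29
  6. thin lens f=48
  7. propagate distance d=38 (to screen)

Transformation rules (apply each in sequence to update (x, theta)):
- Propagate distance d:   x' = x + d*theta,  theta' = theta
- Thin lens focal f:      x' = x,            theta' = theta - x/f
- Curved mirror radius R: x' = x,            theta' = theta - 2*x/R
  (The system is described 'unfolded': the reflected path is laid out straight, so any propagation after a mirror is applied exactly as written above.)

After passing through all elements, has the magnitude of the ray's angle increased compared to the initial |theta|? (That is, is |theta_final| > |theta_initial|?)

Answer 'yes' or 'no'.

Answer: yes

Derivation:
Initial: x=10.0000 theta=0.3000
After 1 (propagate distance d=30): x=19.0000 theta=0.3000
After 2 (thin lens f=-48): x=19.0000 theta=167/240 (≈0.6958)
After 3 (propagate distance d=36): x=44.0500 theta=167/240 (≈0.6958)
After 4 (thin lens f=43): x=44.0500 theta=-3391/10320 (≈-0.3286)
After 5 (propagate distance d=29): x=356257/10320 (≈34.5210) theta=-3391/10320 (≈-0.3286)
After 6 (thin lens f=48): x=356257/10320 (≈34.5210) theta=-103805/99072 (≈-1.0478)
After 7 (propagate distance d=38 (to screen)): x=-1311307/247680 (≈-5.2944) theta=-103805/99072 (≈-1.0478)
|theta_initial|=0.3000 |theta_final|=103805/99072 (≈1.0478) -> increased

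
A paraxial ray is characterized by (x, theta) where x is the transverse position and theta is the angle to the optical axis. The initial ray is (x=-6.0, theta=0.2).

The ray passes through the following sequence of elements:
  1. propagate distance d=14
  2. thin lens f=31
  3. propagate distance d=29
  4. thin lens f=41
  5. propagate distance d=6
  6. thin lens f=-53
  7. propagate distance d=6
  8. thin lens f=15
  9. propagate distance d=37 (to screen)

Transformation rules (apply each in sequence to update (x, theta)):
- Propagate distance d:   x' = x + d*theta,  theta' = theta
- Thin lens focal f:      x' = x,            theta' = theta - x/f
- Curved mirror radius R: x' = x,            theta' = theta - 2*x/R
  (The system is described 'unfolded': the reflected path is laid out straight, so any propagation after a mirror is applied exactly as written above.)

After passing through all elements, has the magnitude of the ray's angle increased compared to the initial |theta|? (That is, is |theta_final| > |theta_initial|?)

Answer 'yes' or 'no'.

Answer: yes

Derivation:
Initial: x=-6.0000 theta=0.2000
After 1 (propagate distance d=14): x=-3.2000 theta=0.2000
After 2 (thin lens f=31): x=-3.2000 theta=47/155 (≈0.3032)
After 3 (propagate distance d=29): x=867/155 (≈5.5935) theta=47/155 (≈0.3032)
After 4 (thin lens f=41): x=867/155 (≈5.5935) theta=212/1271 (≈0.1668)
After 5 (propagate distance d=6): x=41907/6355 (≈6.5943) theta=212/1271 (≈0.1668)
After 6 (thin lens f=-53): x=41907/6355 (≈6.5943) theta=98087/336815 (≈0.2912)
After 7 (propagate distance d=6): x=2809593/336815 (≈8.3417) theta=98087/336815 (≈0.2912)
After 8 (thin lens f=15): x=2809593/336815 (≈8.3417) theta=-446096/1684075 (≈-0.2649)
After 9 (propagate distance d=37 (to screen)): x=-79277/54325 (≈-1.4593) theta=-446096/1684075 (≈-0.2649)
|theta_initial|=0.2000 |theta_final|=446096/1684075 (≈0.2649) -> increased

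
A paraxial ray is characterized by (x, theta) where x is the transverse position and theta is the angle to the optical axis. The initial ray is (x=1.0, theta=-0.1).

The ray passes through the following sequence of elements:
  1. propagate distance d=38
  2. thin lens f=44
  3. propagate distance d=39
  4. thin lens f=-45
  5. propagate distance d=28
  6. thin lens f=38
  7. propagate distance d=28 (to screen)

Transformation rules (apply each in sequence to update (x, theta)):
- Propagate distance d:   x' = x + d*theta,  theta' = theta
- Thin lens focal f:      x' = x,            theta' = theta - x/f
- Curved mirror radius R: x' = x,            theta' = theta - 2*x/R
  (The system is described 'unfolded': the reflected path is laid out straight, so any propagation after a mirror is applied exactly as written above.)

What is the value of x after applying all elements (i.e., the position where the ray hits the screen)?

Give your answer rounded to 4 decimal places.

Initial: x=1.0000 theta=-0.1000
After 1 (propagate distance d=38): x=-2.8000 theta=-0.1000
After 2 (thin lens f=44): x=-2.8000 theta=-2/55 (≈-0.0364)
After 3 (propagate distance d=39): x=-232/55 (≈-4.2182) theta=-2/55 (≈-0.0364)
After 4 (thin lens f=-45): x=-232/55 (≈-4.2182) theta=-322/2475 (≈-0.1301)
After 5 (propagate distance d=28): x=-19456/2475 (≈-7.8610) theta=-322/2475 (≈-0.1301)
After 6 (thin lens f=38): x=-19456/2475 (≈-7.8610) theta=38/495 (≈0.0768)
After 7 (propagate distance d=28 (to screen)): x=-4712/825 (≈-5.7115) theta=38/495 (≈0.0768)
Rounded to 4 decimal places: x = -5.7115

Answer: -5.7115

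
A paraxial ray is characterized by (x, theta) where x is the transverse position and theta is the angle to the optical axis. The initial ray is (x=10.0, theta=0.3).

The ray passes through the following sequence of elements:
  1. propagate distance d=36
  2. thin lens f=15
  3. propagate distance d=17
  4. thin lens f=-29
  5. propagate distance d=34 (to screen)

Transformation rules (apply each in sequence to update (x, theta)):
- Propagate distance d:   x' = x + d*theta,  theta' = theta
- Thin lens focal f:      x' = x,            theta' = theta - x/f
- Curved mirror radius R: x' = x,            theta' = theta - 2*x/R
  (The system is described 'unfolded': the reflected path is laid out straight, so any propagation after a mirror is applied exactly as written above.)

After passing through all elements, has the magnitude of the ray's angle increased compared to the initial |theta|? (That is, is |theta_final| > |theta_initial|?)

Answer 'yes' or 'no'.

Answer: yes

Derivation:
Initial: x=10.0000 theta=0.3000
After 1 (propagate distance d=36): x=20.8000 theta=0.3000
After 2 (thin lens f=15): x=20.8000 theta=-163/150 (≈-1.0867)
After 3 (propagate distance d=17): x=349/150 (≈2.3267) theta=-163/150 (≈-1.0867)
After 4 (thin lens f=-29): x=349/150 (≈2.3267) theta=-2189/2175 (≈-1.0064)
After 5 (propagate distance d=34 (to screen)): x=-138731/4350 (≈-31.8922) theta=-2189/2175 (≈-1.0064)
|theta_initial|=0.3000 |theta_final|=2189/2175 (≈1.0064) -> increased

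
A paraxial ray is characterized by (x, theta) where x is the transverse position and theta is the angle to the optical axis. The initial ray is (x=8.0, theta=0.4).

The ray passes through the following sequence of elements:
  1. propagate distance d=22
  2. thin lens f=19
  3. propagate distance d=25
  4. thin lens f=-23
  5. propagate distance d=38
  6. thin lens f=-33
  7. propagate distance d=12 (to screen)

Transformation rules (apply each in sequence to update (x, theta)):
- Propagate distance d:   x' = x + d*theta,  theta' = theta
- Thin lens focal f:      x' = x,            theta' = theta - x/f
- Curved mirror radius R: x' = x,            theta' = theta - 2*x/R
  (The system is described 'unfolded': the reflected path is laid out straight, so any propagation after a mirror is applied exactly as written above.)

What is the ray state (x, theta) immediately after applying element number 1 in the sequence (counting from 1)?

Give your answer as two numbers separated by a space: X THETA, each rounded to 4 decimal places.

Answer: 16.8000 0.4000

Derivation:
Initial: x=8.0000 theta=0.4000
After 1 (propagate distance d=22): x=16.8000 theta=0.4000
Rounded to 4 decimal places: x = 16.8000, theta = 0.4000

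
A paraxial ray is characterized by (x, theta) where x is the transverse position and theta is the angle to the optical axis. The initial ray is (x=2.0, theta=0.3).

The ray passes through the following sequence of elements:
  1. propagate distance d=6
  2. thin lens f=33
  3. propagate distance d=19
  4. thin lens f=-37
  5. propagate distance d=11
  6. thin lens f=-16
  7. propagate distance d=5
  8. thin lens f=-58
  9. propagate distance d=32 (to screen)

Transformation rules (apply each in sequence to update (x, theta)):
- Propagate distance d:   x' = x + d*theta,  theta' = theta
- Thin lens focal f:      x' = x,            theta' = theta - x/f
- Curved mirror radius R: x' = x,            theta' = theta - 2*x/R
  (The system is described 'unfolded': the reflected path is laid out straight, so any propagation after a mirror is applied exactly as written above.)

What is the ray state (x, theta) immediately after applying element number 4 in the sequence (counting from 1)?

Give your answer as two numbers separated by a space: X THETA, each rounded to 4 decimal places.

Answer: 7.3121 0.3825

Derivation:
Initial: x=2.0000 theta=0.3000
After 1 (propagate distance d=6): x=3.8000 theta=0.3000
After 2 (thin lens f=33): x=3.8000 theta=61/330 (≈0.1848)
After 3 (propagate distance d=19): x=2413/330 (≈7.3121) theta=61/330 (≈0.1848)
After 4 (thin lens f=-37): x=2413/330 (≈7.3121) theta=467/1221 (≈0.3825)
Rounded to 4 decimal places: x = 7.3121, theta = 0.3825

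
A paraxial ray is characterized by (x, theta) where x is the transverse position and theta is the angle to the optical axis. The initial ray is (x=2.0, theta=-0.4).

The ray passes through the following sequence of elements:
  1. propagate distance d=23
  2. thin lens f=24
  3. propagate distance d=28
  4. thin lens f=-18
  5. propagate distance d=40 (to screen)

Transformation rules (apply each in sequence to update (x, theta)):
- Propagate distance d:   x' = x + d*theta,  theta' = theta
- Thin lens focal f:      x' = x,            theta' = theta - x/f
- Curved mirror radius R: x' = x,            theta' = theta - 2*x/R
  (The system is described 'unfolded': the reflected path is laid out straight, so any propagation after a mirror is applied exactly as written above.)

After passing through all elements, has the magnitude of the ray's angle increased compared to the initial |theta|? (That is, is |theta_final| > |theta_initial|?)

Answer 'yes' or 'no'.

Answer: yes

Derivation:
Initial: x=2.0000 theta=-0.4000
After 1 (propagate distance d=23): x=-7.2000 theta=-0.4000
After 2 (thin lens f=24): x=-7.2000 theta=-0.1000
After 3 (propagate distance d=28): x=-10.0000 theta=-0.1000
After 4 (thin lens f=-18): x=-10.0000 theta=-59/90 (≈-0.6556)
After 5 (propagate distance d=40 (to screen)): x=-326/9 (≈-36.2222) theta=-59/90 (≈-0.6556)
|theta_initial|=0.4000 |theta_final|=59/90 (≈0.6556) -> increased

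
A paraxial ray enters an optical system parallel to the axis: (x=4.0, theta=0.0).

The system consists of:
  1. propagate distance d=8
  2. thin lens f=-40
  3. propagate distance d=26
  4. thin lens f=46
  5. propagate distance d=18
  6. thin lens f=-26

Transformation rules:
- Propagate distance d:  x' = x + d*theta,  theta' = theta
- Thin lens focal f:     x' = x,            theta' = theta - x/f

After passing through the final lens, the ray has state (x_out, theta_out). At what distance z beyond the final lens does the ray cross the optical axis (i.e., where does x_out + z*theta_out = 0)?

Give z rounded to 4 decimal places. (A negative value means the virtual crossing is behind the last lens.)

Answer: -32.2709

Derivation:
Initial: x=4.0000 theta=0.0000
After 1 (propagate distance d=8): x=4.0000 theta=0.0000
After 2 (thin lens f=-40): x=4.0000 theta=0.1000
After 3 (propagate distance d=26): x=6.6000 theta=0.1000
After 4 (thin lens f=46): x=6.6000 theta=-1/23 (≈-0.0435)
After 5 (propagate distance d=18): x=669/115 (≈5.8174) theta=-1/23 (≈-0.0435)
After 6 (thin lens f=-26): x=669/115 (≈5.8174) theta=539/2990 (≈0.1803)
z_focus = -x_out/theta_out = -(669/115)/(539/2990) = -17394/539 ≈ -32.2709
Rounded to 4 decimal places: z = -32.2709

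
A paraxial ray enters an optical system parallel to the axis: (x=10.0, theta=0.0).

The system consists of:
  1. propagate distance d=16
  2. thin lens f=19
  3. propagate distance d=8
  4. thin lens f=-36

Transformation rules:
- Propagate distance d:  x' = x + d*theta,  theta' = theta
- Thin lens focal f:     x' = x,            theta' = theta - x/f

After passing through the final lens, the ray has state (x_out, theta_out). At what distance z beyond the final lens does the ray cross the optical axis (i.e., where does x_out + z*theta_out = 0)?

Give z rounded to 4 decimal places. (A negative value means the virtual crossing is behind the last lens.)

Answer: 15.8400

Derivation:
Initial: x=10.0000 theta=0.0000
After 1 (propagate distance d=16): x=10.0000 theta=0.0000
After 2 (thin lens f=19): x=10.0000 theta=-10/19 (≈-0.5263)
After 3 (propagate distance d=8): x=110/19 (≈5.7895) theta=-10/19 (≈-0.5263)
After 4 (thin lens f=-36): x=110/19 (≈5.7895) theta=-125/342 (≈-0.3655)
z_focus = -x_out/theta_out = -(110/19)/(-125/342) = 15.8400
Rounded to 4 decimal places: z = 15.8400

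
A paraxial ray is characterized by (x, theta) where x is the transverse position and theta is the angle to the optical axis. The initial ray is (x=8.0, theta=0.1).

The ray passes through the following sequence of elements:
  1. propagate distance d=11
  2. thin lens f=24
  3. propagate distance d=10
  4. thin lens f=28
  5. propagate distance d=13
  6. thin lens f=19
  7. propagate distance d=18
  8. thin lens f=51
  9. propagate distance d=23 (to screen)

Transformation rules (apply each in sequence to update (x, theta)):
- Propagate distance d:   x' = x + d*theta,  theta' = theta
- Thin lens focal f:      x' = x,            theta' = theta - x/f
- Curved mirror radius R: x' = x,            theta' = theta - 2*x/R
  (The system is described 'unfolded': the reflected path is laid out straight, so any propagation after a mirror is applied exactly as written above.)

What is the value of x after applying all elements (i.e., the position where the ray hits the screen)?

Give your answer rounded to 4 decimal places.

Answer: -16.2929

Derivation:
Initial: x=8.0000 theta=0.1000
After 1 (propagate distance d=11): x=9.1000 theta=0.1000
After 2 (thin lens f=24): x=9.1000 theta=-67/240 (≈-0.2792)
After 3 (propagate distance d=10): x=757/120 (≈6.3083) theta=-67/240 (≈-0.2792)
After 4 (thin lens f=28): x=757/120 (≈6.3083) theta=-113/224 (≈-0.5045)
After 5 (propagate distance d=13): x=-839/3360 (≈-0.2497) theta=-113/224 (≈-0.5045)
After 6 (thin lens f=19): x=-839/3360 (≈-0.2497) theta=-15683/31920 (≈-0.4913)
After 7 (propagate distance d=18): x=-580529/63840 (≈-9.0935) theta=-15683/31920 (≈-0.4913)
After 8 (thin lens f=51): x=-580529/63840 (≈-9.0935) theta=-145591/465120 (≈-0.3130)
After 9 (propagate distance d=23 (to screen)): x=-5304713/325584 (≈-16.2929) theta=-145591/465120 (≈-0.3130)
Rounded to 4 decimal places: x = -16.2929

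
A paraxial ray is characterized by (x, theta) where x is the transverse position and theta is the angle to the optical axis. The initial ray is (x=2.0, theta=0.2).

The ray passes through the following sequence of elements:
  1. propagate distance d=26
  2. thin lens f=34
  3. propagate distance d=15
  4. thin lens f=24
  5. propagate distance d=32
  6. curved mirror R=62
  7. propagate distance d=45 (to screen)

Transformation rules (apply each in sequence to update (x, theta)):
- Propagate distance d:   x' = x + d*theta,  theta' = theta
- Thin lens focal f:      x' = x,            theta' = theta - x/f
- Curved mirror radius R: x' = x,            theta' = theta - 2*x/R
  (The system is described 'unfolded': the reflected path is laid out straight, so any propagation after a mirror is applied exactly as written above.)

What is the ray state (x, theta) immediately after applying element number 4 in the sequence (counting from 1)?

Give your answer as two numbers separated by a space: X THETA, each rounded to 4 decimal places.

Initial: x=2.0000 theta=0.2000
After 1 (propagate distance d=26): x=7.2000 theta=0.2000
After 2 (thin lens f=34): x=7.2000 theta=-1/85 (≈-0.0118)
After 3 (propagate distance d=15): x=597/85 (≈7.0235) theta=-1/85 (≈-0.0118)
After 4 (thin lens f=24): x=597/85 (≈7.0235) theta=-207/680 (≈-0.3044)
Rounded to 4 decimal places: x = 7.0235, theta = -0.3044

Answer: 7.0235 -0.3044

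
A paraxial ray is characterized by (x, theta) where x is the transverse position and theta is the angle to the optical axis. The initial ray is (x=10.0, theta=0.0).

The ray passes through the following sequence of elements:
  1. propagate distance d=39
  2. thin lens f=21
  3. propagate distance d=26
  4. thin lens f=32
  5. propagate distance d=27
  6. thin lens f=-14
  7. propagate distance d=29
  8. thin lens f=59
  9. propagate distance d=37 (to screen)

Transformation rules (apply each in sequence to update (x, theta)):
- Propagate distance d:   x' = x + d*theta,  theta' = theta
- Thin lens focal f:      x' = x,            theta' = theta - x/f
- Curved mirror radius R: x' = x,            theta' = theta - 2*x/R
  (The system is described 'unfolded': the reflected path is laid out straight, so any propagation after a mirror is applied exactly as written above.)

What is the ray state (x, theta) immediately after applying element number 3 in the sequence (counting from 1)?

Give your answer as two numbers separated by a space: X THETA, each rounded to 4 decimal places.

Answer: -2.3810 -0.4762

Derivation:
Initial: x=10.0000 theta=0.0000
After 1 (propagate distance d=39): x=10.0000 theta=0.0000
After 2 (thin lens f=21): x=10.0000 theta=-10/21 (≈-0.4762)
After 3 (propagate distance d=26): x=-50/21 (≈-2.3810) theta=-10/21 (≈-0.4762)
Rounded to 4 decimal places: x = -2.3810, theta = -0.4762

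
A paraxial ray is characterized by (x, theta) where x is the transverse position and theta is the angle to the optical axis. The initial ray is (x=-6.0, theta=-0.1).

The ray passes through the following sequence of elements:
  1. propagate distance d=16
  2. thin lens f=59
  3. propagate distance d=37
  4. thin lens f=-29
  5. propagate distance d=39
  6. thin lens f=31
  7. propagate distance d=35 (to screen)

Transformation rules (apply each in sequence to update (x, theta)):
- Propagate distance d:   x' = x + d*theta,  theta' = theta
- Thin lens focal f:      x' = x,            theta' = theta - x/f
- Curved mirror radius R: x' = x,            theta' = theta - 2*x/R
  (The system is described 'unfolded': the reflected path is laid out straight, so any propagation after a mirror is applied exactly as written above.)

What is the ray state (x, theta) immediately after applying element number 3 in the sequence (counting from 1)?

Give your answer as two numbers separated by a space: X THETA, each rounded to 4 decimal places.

Initial: x=-6.0000 theta=-0.1000
After 1 (propagate distance d=16): x=-7.6000 theta=-0.1000
After 2 (thin lens f=59): x=-7.6000 theta=17/590 (≈0.0288)
After 3 (propagate distance d=37): x=-771/118 (≈-6.5339) theta=17/590 (≈0.0288)
Rounded to 4 decimal places: x = -6.5339, theta = 0.0288

Answer: -6.5339 0.0288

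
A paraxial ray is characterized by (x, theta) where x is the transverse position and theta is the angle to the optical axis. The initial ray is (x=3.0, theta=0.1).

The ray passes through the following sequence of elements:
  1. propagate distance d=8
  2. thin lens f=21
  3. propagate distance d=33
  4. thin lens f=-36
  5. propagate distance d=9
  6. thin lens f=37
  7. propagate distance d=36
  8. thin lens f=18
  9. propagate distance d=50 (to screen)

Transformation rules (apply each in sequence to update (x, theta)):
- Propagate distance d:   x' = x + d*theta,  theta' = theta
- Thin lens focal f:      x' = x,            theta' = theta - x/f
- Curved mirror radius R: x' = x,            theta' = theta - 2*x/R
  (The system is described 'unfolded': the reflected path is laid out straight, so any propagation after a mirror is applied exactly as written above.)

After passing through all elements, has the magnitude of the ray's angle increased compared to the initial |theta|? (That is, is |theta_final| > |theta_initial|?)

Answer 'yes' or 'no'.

Initial: x=3.0000 theta=0.1000
After 1 (propagate distance d=8): x=3.8000 theta=0.1000
After 2 (thin lens f=21): x=3.8000 theta=-17/210 (≈-0.0810)
After 3 (propagate distance d=33): x=79/70 (≈1.1286) theta=-17/210 (≈-0.0810)
After 4 (thin lens f=-36): x=79/70 (≈1.1286) theta=-25/504 (≈-0.0496)
After 5 (propagate distance d=9): x=191/280 (≈0.6821) theta=-25/504 (≈-0.0496)
After 6 (thin lens f=37): x=191/280 (≈0.6821) theta=-793/11655 (≈-0.0680)
After 7 (propagate distance d=36): x=-18309/10360 (≈-1.7673) theta=-793/11655 (≈-0.0680)
After 8 (thin lens f=18): x=-18309/10360 (≈-1.7673) theta=803/26640 (≈0.0301)
After 9 (propagate distance d=50 (to screen)): x=-3032/11655 (≈-0.2601) theta=803/26640 (≈0.0301)
|theta_initial|=0.1000 |theta_final|=803/26640 (≈0.0301) -> not increased

Answer: no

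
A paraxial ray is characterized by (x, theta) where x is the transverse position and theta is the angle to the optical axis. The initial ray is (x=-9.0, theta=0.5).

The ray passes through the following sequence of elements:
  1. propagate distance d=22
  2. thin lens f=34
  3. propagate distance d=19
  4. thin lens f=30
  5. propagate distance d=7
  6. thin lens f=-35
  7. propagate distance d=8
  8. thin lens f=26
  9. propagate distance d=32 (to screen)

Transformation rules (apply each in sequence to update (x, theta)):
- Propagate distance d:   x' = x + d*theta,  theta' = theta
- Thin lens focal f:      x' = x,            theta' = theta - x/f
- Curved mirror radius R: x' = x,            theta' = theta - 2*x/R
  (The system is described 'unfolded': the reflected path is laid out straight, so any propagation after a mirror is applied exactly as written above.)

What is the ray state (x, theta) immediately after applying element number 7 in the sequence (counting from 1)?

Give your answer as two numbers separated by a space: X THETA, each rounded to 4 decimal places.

Answer: 14.3341 0.4108

Derivation:
Initial: x=-9.0000 theta=0.5000
After 1 (propagate distance d=22): x=2.0000 theta=0.5000
After 2 (thin lens f=34): x=2.0000 theta=15/34 (≈0.4412)
After 3 (propagate distance d=19): x=353/34 (≈10.3824) theta=15/34 (≈0.4412)
After 4 (thin lens f=30): x=353/34 (≈10.3824) theta=97/1020 (≈0.0951)
After 5 (propagate distance d=7): x=11269/1020 (≈11.0480) theta=97/1020 (≈0.0951)
After 6 (thin lens f=-35): x=11269/1020 (≈11.0480) theta=1222/2975 (≈0.4108)
After 7 (propagate distance d=8): x=511727/35700 (≈14.3341) theta=1222/2975 (≈0.4108)
Rounded to 4 decimal places: x = 14.3341, theta = 0.4108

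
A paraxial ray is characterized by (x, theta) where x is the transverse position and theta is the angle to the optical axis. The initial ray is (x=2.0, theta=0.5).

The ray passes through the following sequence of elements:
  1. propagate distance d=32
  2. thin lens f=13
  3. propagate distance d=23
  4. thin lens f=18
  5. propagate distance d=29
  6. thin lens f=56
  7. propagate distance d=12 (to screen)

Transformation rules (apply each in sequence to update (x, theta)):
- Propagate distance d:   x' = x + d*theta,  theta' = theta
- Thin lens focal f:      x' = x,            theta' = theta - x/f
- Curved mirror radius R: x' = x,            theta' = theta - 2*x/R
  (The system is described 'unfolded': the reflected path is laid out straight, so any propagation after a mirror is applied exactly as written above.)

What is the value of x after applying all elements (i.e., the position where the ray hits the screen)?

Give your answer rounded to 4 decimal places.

Initial: x=2.0000 theta=0.5000
After 1 (propagate distance d=32): x=18.0000 theta=0.5000
After 2 (thin lens f=13): x=18.0000 theta=-23/26 (≈-0.8846)
After 3 (propagate distance d=23): x=-61/26 (≈-2.3462) theta=-23/26 (≈-0.8846)
After 4 (thin lens f=18): x=-61/26 (≈-2.3462) theta=-353/468 (≈-0.7543)
After 5 (propagate distance d=29): x=-11335/468 (≈-24.2201) theta=-353/468 (≈-0.7543)
After 6 (thin lens f=56): x=-11335/468 (≈-24.2201) theta=-937/2912 (≈-0.3218)
After 7 (propagate distance d=12 (to screen)): x=-14153/504 (≈-28.0813) theta=-937/2912 (≈-0.3218)
Rounded to 4 decimal places: x = -28.0813

Answer: -28.0813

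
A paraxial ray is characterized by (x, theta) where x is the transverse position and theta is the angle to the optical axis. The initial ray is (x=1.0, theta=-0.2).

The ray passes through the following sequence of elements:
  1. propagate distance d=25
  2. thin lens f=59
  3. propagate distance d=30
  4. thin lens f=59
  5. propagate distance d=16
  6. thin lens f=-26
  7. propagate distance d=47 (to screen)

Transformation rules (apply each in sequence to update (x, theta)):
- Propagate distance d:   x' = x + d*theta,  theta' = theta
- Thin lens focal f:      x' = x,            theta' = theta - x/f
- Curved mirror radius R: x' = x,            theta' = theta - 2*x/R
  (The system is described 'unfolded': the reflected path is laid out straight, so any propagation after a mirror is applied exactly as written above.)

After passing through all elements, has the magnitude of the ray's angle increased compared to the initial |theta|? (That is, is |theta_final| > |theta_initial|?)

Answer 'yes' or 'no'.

Answer: yes

Derivation:
Initial: x=1.0000 theta=-0.2000
After 1 (propagate distance d=25): x=-4.0000 theta=-0.2000
After 2 (thin lens f=59): x=-4.0000 theta=-39/295 (≈-0.1322)
After 3 (propagate distance d=30): x=-470/59 (≈-7.9661) theta=-39/295 (≈-0.1322)
After 4 (thin lens f=59): x=-470/59 (≈-7.9661) theta=49/17405 (≈0.0028)
After 5 (propagate distance d=16): x=-137866/17405 (≈-7.9211) theta=49/17405 (≈0.0028)
After 6 (thin lens f=-26): x=-137866/17405 (≈-7.9211) theta=-68296/226265 (≈-0.3018)
After 7 (propagate distance d=47 (to screen)): x=-1000434/45253 (≈-22.1076) theta=-68296/226265 (≈-0.3018)
|theta_initial|=0.2000 |theta_final|=68296/226265 (≈0.3018) -> increased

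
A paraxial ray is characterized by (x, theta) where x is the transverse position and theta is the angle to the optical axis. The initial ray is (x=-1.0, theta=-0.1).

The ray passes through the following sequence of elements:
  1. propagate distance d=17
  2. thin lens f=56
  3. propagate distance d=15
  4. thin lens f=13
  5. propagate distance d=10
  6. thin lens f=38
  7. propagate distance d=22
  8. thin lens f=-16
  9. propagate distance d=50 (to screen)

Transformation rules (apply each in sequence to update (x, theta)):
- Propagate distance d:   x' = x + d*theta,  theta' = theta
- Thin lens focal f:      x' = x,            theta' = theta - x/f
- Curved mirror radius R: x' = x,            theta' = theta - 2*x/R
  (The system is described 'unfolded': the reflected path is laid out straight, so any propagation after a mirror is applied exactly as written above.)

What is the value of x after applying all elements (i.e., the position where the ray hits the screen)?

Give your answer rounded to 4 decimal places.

Answer: 29.7982

Derivation:
Initial: x=-1.0000 theta=-0.1000
After 1 (propagate distance d=17): x=-2.7000 theta=-0.1000
After 2 (thin lens f=56): x=-2.7000 theta=-29/560 (≈-0.0518)
After 3 (propagate distance d=15): x=-1947/560 (≈-3.4768) theta=-29/560 (≈-0.0518)
After 4 (thin lens f=13): x=-1947/560 (≈-3.4768) theta=157/728 (≈0.2157)
After 5 (propagate distance d=10): x=-1373/1040 (≈-1.3202) theta=157/728 (≈0.2157)
After 6 (thin lens f=38): x=-1373/1040 (≈-1.3202) theta=69271/276640 (≈0.2504)
After 7 (propagate distance d=22): x=144843/34580 (≈4.1886) theta=69271/276640 (≈0.2504)
After 8 (thin lens f=-16): x=144843/34580 (≈4.1886) theta=2983/5824 (≈0.5122)
After 9 (propagate distance d=50 (to screen)): x=8243369/276640 (≈29.7982) theta=2983/5824 (≈0.5122)
Rounded to 4 decimal places: x = 29.7982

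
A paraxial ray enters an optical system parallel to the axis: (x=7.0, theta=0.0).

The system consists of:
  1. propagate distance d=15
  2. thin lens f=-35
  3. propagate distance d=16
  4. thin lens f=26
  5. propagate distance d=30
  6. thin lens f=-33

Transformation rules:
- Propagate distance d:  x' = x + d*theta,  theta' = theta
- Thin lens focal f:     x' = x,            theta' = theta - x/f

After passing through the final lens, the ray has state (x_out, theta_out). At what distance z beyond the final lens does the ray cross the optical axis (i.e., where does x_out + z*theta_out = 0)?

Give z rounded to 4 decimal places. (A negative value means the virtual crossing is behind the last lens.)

Answer: 76.3373

Derivation:
Initial: x=7.0000 theta=0.0000
After 1 (propagate distance d=15): x=7.0000 theta=0.0000
After 2 (thin lens f=-35): x=7.0000 theta=0.2000
After 3 (propagate distance d=16): x=10.2000 theta=0.2000
After 4 (thin lens f=26): x=10.2000 theta=-5/26 (≈-0.1923)
After 5 (propagate distance d=30): x=288/65 (≈4.4308) theta=-5/26 (≈-0.1923)
After 6 (thin lens f=-33): x=288/65 (≈4.4308) theta=-83/1430 (≈-0.0580)
z_focus = -x_out/theta_out = -(288/65)/(-83/1430) = 6336/83 ≈ 76.3373
Rounded to 4 decimal places: z = 76.3373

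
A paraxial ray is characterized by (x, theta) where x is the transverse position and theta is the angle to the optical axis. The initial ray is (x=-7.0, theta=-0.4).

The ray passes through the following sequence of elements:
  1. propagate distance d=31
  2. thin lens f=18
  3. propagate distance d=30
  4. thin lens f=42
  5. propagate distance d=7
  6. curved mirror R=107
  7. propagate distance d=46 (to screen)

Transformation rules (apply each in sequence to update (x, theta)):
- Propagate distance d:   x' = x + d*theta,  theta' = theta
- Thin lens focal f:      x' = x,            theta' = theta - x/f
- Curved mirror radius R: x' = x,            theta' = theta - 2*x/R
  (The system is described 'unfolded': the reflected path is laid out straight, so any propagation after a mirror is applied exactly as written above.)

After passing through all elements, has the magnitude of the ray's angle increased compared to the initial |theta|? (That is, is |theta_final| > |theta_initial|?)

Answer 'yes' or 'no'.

Answer: yes

Derivation:
Initial: x=-7.0000 theta=-0.4000
After 1 (propagate distance d=31): x=-19.4000 theta=-0.4000
After 2 (thin lens f=18): x=-19.4000 theta=61/90 (≈0.6778)
After 3 (propagate distance d=30): x=14/15 (≈0.9333) theta=61/90 (≈0.6778)
After 4 (thin lens f=42): x=14/15 (≈0.9333) theta=59/90 (≈0.6556)
After 5 (propagate distance d=7): x=497/90 (≈5.5222) theta=59/90 (≈0.6556)
After 6 (curved mirror R=107): x=497/90 (≈5.5222) theta=591/1070 (≈0.5523)
After 7 (propagate distance d=46 (to screen)): x=297853/9630 (≈30.9297) theta=591/1070 (≈0.5523)
|theta_initial|=0.4000 |theta_final|=591/1070 (≈0.5523) -> increased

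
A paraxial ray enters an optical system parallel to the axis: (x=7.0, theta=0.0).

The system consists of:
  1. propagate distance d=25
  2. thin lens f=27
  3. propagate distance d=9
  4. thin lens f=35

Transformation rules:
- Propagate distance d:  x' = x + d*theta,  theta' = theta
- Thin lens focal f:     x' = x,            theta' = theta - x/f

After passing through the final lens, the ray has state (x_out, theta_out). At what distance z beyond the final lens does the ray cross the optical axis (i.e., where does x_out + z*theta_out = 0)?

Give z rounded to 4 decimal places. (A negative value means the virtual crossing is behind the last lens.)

Answer: 11.8868

Derivation:
Initial: x=7.0000 theta=0.0000
After 1 (propagate distance d=25): x=7.0000 theta=0.0000
After 2 (thin lens f=27): x=7.0000 theta=-7/27 (≈-0.2593)
After 3 (propagate distance d=9): x=14/3 (≈4.6667) theta=-7/27 (≈-0.2593)
After 4 (thin lens f=35): x=14/3 (≈4.6667) theta=-53/135 (≈-0.3926)
z_focus = -x_out/theta_out = -(14/3)/(-53/135) = 630/53 ≈ 11.8868
Rounded to 4 decimal places: z = 11.8868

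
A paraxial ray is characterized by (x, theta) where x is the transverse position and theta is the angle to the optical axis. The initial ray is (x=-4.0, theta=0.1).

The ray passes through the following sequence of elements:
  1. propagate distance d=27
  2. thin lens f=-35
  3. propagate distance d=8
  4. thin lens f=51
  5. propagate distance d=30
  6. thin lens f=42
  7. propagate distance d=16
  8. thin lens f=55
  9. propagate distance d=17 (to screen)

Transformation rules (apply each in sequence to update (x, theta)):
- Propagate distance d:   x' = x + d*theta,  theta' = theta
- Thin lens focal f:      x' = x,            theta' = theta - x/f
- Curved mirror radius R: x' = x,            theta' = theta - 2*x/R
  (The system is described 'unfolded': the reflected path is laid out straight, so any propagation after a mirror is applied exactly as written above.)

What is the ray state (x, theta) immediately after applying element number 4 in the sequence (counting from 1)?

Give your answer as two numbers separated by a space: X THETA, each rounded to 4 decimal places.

Initial: x=-4.0000 theta=0.1000
After 1 (propagate distance d=27): x=-1.3000 theta=0.1000
After 2 (thin lens f=-35): x=-1.3000 theta=11/175 (≈0.0629)
After 3 (propagate distance d=8): x=-279/350 (≈-0.7971) theta=11/175 (≈0.0629)
After 4 (thin lens f=51): x=-279/350 (≈-0.7971) theta=467/5950 (≈0.0785)
Rounded to 4 decimal places: x = -0.7971, theta = 0.0785

Answer: -0.7971 0.0785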